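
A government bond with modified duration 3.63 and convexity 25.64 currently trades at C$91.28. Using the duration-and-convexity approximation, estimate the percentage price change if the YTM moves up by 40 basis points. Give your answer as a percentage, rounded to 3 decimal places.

-1.431%

Duration effect: -D_mod·Δy = -3.63 × (+0.004) = -0.014520
Convexity effect: ½·C·(Δy)² = 0.5 × 25.64 × (0.004)² = +0.00020512
ΔP/P ≈ -0.014520 + 0.00020512 = -0.01431488
= -1.431488%.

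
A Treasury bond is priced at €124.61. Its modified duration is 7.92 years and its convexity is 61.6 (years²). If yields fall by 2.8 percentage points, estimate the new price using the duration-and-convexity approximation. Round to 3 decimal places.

Duration effect: -D_mod·Δy = -7.92 × (-0.028) = +0.221760
Convexity effect: ½·C·(Δy)² = 0.5 × 61.6 × (-0.028)² = +0.0241472
ΔP/P ≈ +0.221760 + 0.0241472 = +0.2459072
New price ≈ 124.61 × (1 + 0.2459072) = 155.252496192.

€155.252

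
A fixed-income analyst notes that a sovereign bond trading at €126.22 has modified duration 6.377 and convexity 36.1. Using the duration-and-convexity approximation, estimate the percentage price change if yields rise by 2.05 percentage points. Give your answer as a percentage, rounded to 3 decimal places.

-12.314%

Duration effect: -D_mod·Δy = -6.377 × (+0.0205) = -0.1307285
Convexity effect: ½·C·(Δy)² = 0.5 × 36.1 × (0.0205)² = +0.0075855125
ΔP/P ≈ -0.1307285 + 0.0075855125 = -0.1231429875
= -12.31429875%.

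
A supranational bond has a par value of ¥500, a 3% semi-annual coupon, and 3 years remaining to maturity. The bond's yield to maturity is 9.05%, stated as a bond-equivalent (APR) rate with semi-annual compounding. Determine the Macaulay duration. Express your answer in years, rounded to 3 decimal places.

2.880 years

Periodic yield y = 0.04525. Discount each cash flow and weight by its period:
  t   CF        PV=CF/(1+0.04525)^t    t·PV
  1         7.50         7.1753         7.1753
  2         7.50         6.8647        13.7294
  3         7.50         6.5675        19.7025
  4         7.50         6.2832        25.1328
  5         7.50         6.0112        30.0559
  6       507.50       389.1482     2,334.8890
  Σ                    422.0501     2,430.6850
Price P = Σ PV = 422.0501.
Macaulay duration = Σ(t·PV) / P = 2,430.6850 / 422.0501 = 5.75923 half-year periods.
In years: 5.75923 / 2 = 2.87962 years.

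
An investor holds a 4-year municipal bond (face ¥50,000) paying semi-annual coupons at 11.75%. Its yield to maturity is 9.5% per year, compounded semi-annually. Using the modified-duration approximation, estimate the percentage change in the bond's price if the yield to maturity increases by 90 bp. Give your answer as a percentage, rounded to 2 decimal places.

Periodic yield y = 0.0475. Modified duration first:
  t   CF        PV=CF/(1+0.0475)^t    t·PV
  1     2,937.50     2,804.2959     2,804.2959
  2     2,937.50     2,677.1322     5,354.2643
  3     2,937.50     2,555.7348     7,667.2043
  4     2,937.50     2,439.8423     9,759.3690
  5     2,937.50     2,329.2050    11,646.0251
  6     2,937.50     2,223.5847    13,341.5085
  7     2,937.50     2,122.7539    14,859.2775
  8    52,937.50    36,520.0341   292,160.2729
  Σ                 53,672.5829   357,592.2176
P = 53,672.5829; D_Mac = 6.66247 half-year periods = 3.33124 yrs; D_mod = 3.33124/(1+0.0475) = 3.18018 yrs.
ΔP/P ≈ -D_mod · Δy = -3.18018 × (+0.009) = -0.028622 = -2.8622%.

-2.86%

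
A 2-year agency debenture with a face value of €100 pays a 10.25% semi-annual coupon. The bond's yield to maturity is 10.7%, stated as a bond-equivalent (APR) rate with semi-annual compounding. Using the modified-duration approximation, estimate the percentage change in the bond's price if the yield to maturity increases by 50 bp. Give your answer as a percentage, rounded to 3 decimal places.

Periodic yield y = 0.0535. Modified duration first:
  t   CF        PV=CF/(1+0.0535)^t    t·PV
  1        5.125         4.8647         4.8647
  2        5.125         4.6177         9.2354
  3        5.125         4.3832        13.1496
  4      105.125        85.3430       341.3720
  Σ                     99.2086       368.6216
P = 99.2086; D_Mac = 3.71562 half-year periods = 1.85781 yrs; D_mod = 1.85781/(1+0.0535) = 1.76347 yrs.
ΔP/P ≈ -D_mod · Δy = -1.76347 × (+0.005) = -0.008817 = -0.8817%.

-0.882%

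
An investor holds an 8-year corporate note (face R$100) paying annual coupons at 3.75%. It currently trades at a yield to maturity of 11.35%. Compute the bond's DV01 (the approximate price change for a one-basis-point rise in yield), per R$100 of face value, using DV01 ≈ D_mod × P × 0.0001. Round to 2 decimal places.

Periodic yield y = 0.1135.
  t   CF        PV=CF/(1+0.1135)^t    t·PV
  1         3.75         3.3678         3.3678
  2         3.75         3.0245         6.0490
  3         3.75         2.7162         8.1486
  4         3.75         2.4393         9.7573
  5         3.75         2.1907        10.9534
  6         3.75         1.9674        11.8043
  7         3.75         1.7669        12.3680
  8       103.75        43.9002       351.2015
  Σ                     61.3729       413.6498
P = 61.3729; D_Mac = 6.73995 yrs; D_mod = 6.05294 yrs.
DV01 ≈ 6.05294 × 61.3729 × 0.0001 = 0.037149.

R$0.04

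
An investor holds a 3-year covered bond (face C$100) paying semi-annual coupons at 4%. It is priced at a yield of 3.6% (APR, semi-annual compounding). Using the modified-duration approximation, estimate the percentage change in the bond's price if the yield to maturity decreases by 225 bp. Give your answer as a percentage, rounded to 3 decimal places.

Periodic yield y = 0.018. Modified duration first:
  t   CF        PV=CF/(1+0.018)^t    t·PV
  1         2.00         1.9646         1.9646
  2         2.00         1.9299         3.8598
  3         2.00         1.8958         5.6873
  4         2.00         1.8623         7.4490
  5         2.00         1.8293         9.1466
  6       102.00        91.6460       549.8760
  Σ                    101.1279       577.9834
P = 101.1279; D_Mac = 5.71537 half-year periods = 2.85769 yrs; D_mod = 2.85769/(1+0.018) = 2.80716 yrs.
ΔP/P ≈ -D_mod · Δy = -2.80716 × (-0.0225) = +0.063161 = +6.3161%.

+6.316%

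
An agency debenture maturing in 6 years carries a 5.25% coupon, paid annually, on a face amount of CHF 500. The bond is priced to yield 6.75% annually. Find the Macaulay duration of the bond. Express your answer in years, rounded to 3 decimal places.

Periodic yield y = 0.0675. Discount each cash flow and weight by its year:
  t   CF        PV=CF/(1+0.0675)^t    t·PV
  1        26.25        24.5902        24.5902
  2        26.25        23.0353        46.0706
  3        26.25        21.5787        64.7362
  4        26.25        20.2143        80.8570
  5        26.25        18.9361        94.6804
  6       526.25       355.6189     2,133.7133
  Σ                    463.9734     2,444.6475
Price P = Σ PV = 463.9734.
Macaulay duration = Σ(t·PV) / P = 2,444.6475 / 463.9734 = 5.26894 years.

5.269 years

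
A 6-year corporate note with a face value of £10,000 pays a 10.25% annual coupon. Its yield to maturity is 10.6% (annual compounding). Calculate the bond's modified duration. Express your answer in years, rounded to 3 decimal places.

Periodic yield y = 0.106. First find Macaulay duration:
  t   CF        PV=CF/(1+0.106)^t    t·PV
  1     1,025.00       926.7631       926.7631
  2     1,025.00       837.9413     1,675.8827
  3     1,025.00       757.6323     2,272.8969
  4     1,025.00       685.0202     2,740.0807
  5     1,025.00       619.3672     3,096.8362
  6    11,025.00     6,023.4850    36,140.9103
  Σ                  9,850.2092    46,853.3698
P = 9,850.2092; Macaulay duration = 46,853.3698 / 9,850.2092 = 4.75659 years.
Modified duration = D_Mac / (1 + y) = 4.75659 / 1.106 = 4.30071 years.

4.301 years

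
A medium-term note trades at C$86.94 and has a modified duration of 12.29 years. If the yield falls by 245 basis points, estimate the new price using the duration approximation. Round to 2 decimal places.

C$113.12

Duration approximation: ΔP/P ≈ -D_mod · Δy = -12.29 × (-0.0245) = +0.301105.
New price ≈ 86.94 × (1 + 0.301105) = 113.1180687.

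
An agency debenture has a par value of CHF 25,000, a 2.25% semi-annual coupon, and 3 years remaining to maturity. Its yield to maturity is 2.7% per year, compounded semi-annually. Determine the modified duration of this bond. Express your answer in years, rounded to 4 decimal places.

Periodic yield y = 0.0135. First find Macaulay duration:
  t   CF        PV=CF/(1+0.0135)^t    t·PV
  1       281.25       277.5037       277.5037
  2       281.25       273.8073       547.6146
  3       281.25       270.1601       810.4804
  4       281.25       266.5616     1,066.2462
  5       281.25       263.0109     1,315.0546
  6    25,281.25    23,326.8462   139,961.0769
  Σ                 24,677.8898   143,977.9764
P = 24,677.8898; Macaulay duration = 143,977.9764 / 24,677.8898 = 5.83429 half-year periods = 2.91715 years.
Modified duration = D_Mac / (1 + y) = 2.91715 / 1.0135 = 2.87829 years.

2.8783 years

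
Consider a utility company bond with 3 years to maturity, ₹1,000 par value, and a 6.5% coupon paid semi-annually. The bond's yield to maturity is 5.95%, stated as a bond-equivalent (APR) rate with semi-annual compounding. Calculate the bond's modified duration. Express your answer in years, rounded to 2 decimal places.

Periodic yield y = 0.02975. First find Macaulay duration:
  t   CF        PV=CF/(1+0.02975)^t    t·PV
  1        32.50        31.5611        31.5611
  2        32.50        30.6492        61.2985
  3        32.50        29.7638        89.2913
  4        32.50        28.9039       115.6155
  5        32.50        28.0688       140.3442
  6     1,032.50       865.9628     5,195.7770
  Σ                  1,014.9096     5,633.8876
P = 1,014.9096; Macaulay duration = 5,633.8876 / 1,014.9096 = 5.55112 half-year periods = 2.77556 years.
Modified duration = D_Mac / (1 + y) = 2.77556 / 1.02975 = 2.69537 years.

2.70 years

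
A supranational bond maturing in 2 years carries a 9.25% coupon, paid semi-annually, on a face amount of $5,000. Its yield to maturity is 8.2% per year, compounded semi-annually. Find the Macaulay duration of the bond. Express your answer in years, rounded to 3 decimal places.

1.873 years

Periodic yield y = 0.041. Discount each cash flow and weight by its period:
  t   CF        PV=CF/(1+0.041)^t    t·PV
  1       231.25       222.1422       222.1422
  2       231.25       213.3931       426.7861
  3       231.25       204.9885       614.9656
  4     5,231.25     4,454.5369    17,818.1475
  Σ                  5,095.0606    19,082.0413
Price P = Σ PV = 5,095.0606.
Macaulay duration = Σ(t·PV) / P = 19,082.0413 / 5,095.0606 = 3.74520 half-year periods.
In years: 3.74520 / 2 = 1.87260 years.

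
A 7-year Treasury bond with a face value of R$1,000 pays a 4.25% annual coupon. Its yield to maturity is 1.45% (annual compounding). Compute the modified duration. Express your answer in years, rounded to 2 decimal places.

6.19 years

Periodic yield y = 0.0145. First find Macaulay duration:
  t   CF        PV=CF/(1+0.0145)^t    t·PV
  1        42.50        41.8926        41.8926
  2        42.50        41.2938        82.5876
  3        42.50        40.7036       122.1108
  4        42.50        40.1218       160.4873
  5        42.50        39.5484       197.7419
  6        42.50        38.9831       233.8987
  7     1,042.50       942.5659     6,597.9610
  Σ                  1,185.1091     7,436.6799
P = 1,185.1091; Macaulay duration = 7,436.6799 / 1,185.1091 = 6.27510 years.
Modified duration = D_Mac / (1 + y) = 6.27510 / 1.0145 = 6.18541 years.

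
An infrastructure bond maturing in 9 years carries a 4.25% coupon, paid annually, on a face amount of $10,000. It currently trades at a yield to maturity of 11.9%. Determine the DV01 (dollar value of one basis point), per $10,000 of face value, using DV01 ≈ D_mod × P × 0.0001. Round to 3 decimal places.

Periodic yield y = 0.119.
  t   CF        PV=CF/(1+0.119)^t    t·PV
  1       425.00       379.8034       379.8034
  2       425.00       339.4132       678.8264
  3       425.00       303.3183       909.9550
  4       425.00       271.0620     1,084.2479
  5       425.00       242.2359     1,211.1795
  6       425.00       216.4753     1,298.8520
  7       425.00       193.4543     1,354.1799
  8       425.00       172.8814     1,383.0511
  9    10,425.00     3,789.7040    34,107.3356
  Σ                  5,908.3478    42,407.4308
P = 5,908.3478; D_Mac = 7.17754 yrs; D_mod = 6.41425 yrs.
DV01 ≈ 6.41425 × 5,908.3478 × 0.0001 = 3.789761.

$3.790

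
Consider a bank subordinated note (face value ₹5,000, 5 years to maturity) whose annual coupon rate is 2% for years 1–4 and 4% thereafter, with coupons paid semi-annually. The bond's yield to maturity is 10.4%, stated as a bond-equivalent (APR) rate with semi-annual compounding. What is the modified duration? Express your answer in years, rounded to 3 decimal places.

Periodic yield y = 0.052. First find Macaulay duration:
  t   CF        PV=CF/(1+0.052)^t    t·PV
  1        50.00        47.5285        47.5285
  2        50.00        45.1792        90.3584
  3        50.00        42.9460       128.8380
  4        50.00        40.8232       163.2928
  5        50.00        38.8053       194.0266
  6        50.00        36.8872       221.3231
  7        50.00        35.0639       245.4471
  8        50.00        33.3307       266.6454
  9       100.00        63.3663       570.2967
  10    5,100.00     3,071.9403    30,719.4035
  Σ                  3,455.8706    32,647.1601
P = 3,455.8706; Macaulay duration = 32,647.1601 / 3,455.8706 = 9.44687 half-year periods = 4.72343 years.
Modified duration = D_Mac / (1 + y) = 4.72343 / 1.052 = 4.48996 years.

4.490 years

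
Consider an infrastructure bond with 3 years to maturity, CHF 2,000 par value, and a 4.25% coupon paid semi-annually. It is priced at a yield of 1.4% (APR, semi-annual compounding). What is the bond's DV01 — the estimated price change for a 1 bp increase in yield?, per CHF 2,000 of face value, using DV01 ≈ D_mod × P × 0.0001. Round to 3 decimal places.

CHF 0.614

Periodic yield y = 0.007.
  t   CF        PV=CF/(1+0.007)^t    t·PV
  1        42.50        42.2046        42.2046
  2        42.50        41.9112        83.8224
  3        42.50        41.6199       124.8596
  4        42.50        41.3305       165.3221
  5        42.50        41.0432       205.2162
  6     2,042.50     1,958.7781    11,752.6687
  Σ                  2,166.8875    12,374.0935
P = 2,166.8875; D_Mac = 5.71054 half-year periods = 2.85527 yrs; D_mod = 2.83542 yrs.
DV01 ≈ 2.83542 × 2,166.8875 × 0.0001 = 0.614404.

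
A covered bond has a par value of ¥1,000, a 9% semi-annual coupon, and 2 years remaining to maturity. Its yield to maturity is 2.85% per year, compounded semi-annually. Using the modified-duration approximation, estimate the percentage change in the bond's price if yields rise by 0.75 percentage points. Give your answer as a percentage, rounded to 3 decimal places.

Periodic yield y = 0.01425. Modified duration first:
  t   CF        PV=CF/(1+0.01425)^t    t·PV
  1        45.00        44.3678        44.3678
  2        45.00        43.7444        87.4888
  3        45.00        43.1298       129.3894
  4     1,045.00       987.4980     3,949.9920
  Σ                  1,118.7400     4,211.2380
P = 1,118.7400; D_Mac = 3.76427 half-year periods = 1.88213 yrs; D_mod = 1.88213/(1+0.01425) = 1.85569 yrs.
ΔP/P ≈ -D_mod · Δy = -1.85569 × (+0.0075) = -0.013918 = -1.3918%.

-1.392%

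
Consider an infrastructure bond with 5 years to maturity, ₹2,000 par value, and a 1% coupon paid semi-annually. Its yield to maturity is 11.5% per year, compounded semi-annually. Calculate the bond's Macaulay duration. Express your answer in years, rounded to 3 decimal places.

4.848 years

Periodic yield y = 0.0575. Discount each cash flow and weight by its period:
  t   CF        PV=CF/(1+0.0575)^t    t·PV
  1        10.00         9.4563         9.4563
  2        10.00         8.9421        17.8842
  3        10.00         8.4559        25.3676
  4        10.00         7.9961        31.9844
  5        10.00         7.5613        37.8066
  6        10.00         7.1502        42.9012
  7        10.00         6.7614        47.3299
  8        10.00         6.3938        51.1502
  9        10.00         6.0461        54.4151
  10    2,010.00     1,149.1912    11,491.9121
  Σ                  1,217.9544    11,810.2076
Price P = Σ PV = 1,217.9544.
Macaulay duration = Σ(t·PV) / P = 11,810.2076 / 1,217.9544 = 9.69676 half-year periods.
In years: 9.69676 / 2 = 4.84838 years.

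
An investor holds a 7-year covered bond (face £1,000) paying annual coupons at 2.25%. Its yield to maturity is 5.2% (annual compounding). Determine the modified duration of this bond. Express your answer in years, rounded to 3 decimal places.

Periodic yield y = 0.052. First find Macaulay duration:
  t   CF        PV=CF/(1+0.052)^t    t·PV
  1        22.50        21.3878        21.3878
  2        22.50        20.3306        40.6613
  3        22.50        19.3257        57.9771
  4        22.50        18.3704        73.4818
  5        22.50        17.4624        87.3120
  6        22.50        16.5992        99.5954
  7     1,022.50       717.0561     5,019.3927
  Σ                    830.5324     5,399.8081
P = 830.5324; Macaulay duration = 5,399.8081 / 830.5324 = 6.50162 years.
Modified duration = D_Mac / (1 + y) = 6.50162 / 1.052 = 6.18025 years.

6.180 years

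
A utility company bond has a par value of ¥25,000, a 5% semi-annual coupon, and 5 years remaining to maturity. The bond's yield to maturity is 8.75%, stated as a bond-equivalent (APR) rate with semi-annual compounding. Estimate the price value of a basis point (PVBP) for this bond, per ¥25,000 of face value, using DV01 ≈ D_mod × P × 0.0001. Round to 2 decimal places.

¥9.03

Periodic yield y = 0.04375.
  t   CF        PV=CF/(1+0.04375)^t    t·PV
  1       625.00       598.8024       598.8024
  2       625.00       573.7029     1,147.4058
  3       625.00       549.6555     1,648.9664
  4       625.00       526.6160     2,106.4641
  5       625.00       504.5423     2,522.7115
  6       625.00       483.3938     2,900.3629
  7       625.00       463.1318     3,241.9226
  8       625.00       443.7191     3,549.7527
  9       625.00       425.1201     3,826.0807
  10   25,625.00    16,699.3278   166,993.2778
  Σ                 21,268.0116   188,535.7467
P = 21,268.0116; D_Mac = 8.86476 half-year periods = 4.43238 yrs; D_mod = 4.24659 yrs.
DV01 ≈ 4.24659 × 21,268.0116 × 0.0001 = 9.031653.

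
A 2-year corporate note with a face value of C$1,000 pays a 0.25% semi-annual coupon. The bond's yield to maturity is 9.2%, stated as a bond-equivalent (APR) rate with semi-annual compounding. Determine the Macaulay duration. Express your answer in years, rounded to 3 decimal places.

Periodic yield y = 0.046. Discount each cash flow and weight by its period:
  t   CF        PV=CF/(1+0.046)^t    t·PV
  1         1.25         1.1950         1.1950
  2         1.25         1.1425         2.2849
  3         1.25         1.0922         3.2767
  4     1,001.25       836.4034     3,345.6136
  Σ                    839.8331     3,352.3703
Price P = Σ PV = 839.8331.
Macaulay duration = Σ(t·PV) / P = 3,352.3703 / 839.8331 = 3.99171 half-year periods.
In years: 3.99171 / 2 = 1.99585 years.

1.996 years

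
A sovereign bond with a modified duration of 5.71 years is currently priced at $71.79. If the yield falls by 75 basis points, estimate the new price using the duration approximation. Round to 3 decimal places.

Duration approximation: ΔP/P ≈ -D_mod · Δy = -5.71 × (-0.0075) = +0.042825.
New price ≈ 71.79 × (1 + 0.042825) = 74.86440675.

$74.864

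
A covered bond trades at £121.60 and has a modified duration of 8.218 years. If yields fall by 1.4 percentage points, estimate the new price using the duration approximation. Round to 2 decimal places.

£135.59

Duration approximation: ΔP/P ≈ -D_mod · Δy = -8.218 × (-0.014) = +0.115052.
New price ≈ 121.60 × (1 + 0.115052) = 135.5903232.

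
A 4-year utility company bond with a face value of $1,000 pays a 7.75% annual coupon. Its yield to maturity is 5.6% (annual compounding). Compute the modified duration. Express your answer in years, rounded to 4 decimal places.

Periodic yield y = 0.056. First find Macaulay duration:
  t   CF        PV=CF/(1+0.056)^t    t·PV
  1        77.50        73.3902        73.3902
  2        77.50        69.4982       138.9965
  3        77.50        65.8127       197.4382
  4     1,077.50       866.4861     3,465.9444
  Σ                  1,075.1872     3,875.7693
P = 1,075.1872; Macaulay duration = 3,875.7693 / 1,075.1872 = 3.60474 years.
Modified duration = D_Mac / (1 + y) = 3.60474 / 1.056 = 3.41358 years.

3.4136 years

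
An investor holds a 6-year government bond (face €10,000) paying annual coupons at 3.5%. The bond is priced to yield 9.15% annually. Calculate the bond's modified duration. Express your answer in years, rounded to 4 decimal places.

4.9695 years

Periodic yield y = 0.0915. First find Macaulay duration:
  t   CF        PV=CF/(1+0.0915)^t    t·PV
  1       350.00       320.6596       320.6596
  2       350.00       293.7789       587.5578
  3       350.00       269.1515       807.4545
  4       350.00       246.5887       986.3546
  5       350.00       225.9172     1,129.5861
  6    10,350.00     6,120.6551    36,723.9308
  Σ                  7,476.7510    40,555.5434
P = 7,476.7510; Macaulay duration = 40,555.5434 / 7,476.7510 = 5.42422 years.
Modified duration = D_Mac / (1 + y) = 5.42422 / 1.0915 = 4.96951 years.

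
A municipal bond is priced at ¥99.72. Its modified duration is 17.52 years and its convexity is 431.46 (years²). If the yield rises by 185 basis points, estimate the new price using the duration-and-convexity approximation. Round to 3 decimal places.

Duration effect: -D_mod·Δy = -17.52 × (+0.0185) = -0.324120
Convexity effect: ½·C·(Δy)² = 0.5 × 431.46 × (0.0185)² = +0.0738335925
ΔP/P ≈ -0.324120 + 0.0738335925 = -0.2502864075
New price ≈ 99.72 × (1 - 0.2502864075) = 74.7614394441.

¥74.761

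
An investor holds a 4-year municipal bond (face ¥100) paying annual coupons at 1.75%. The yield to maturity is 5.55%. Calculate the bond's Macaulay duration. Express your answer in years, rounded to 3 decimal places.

3.889 years

Periodic yield y = 0.0555. Discount each cash flow and weight by its year:
  t   CF        PV=CF/(1+0.0555)^t    t·PV
  1         1.75         1.6580         1.6580
  2         1.75         1.5708         3.1416
  3         1.75         1.4882         4.4646
  4       101.75        81.9788       327.9151
  Σ                     86.6958       337.1793
Price P = Σ PV = 86.6958.
Macaulay duration = Σ(t·PV) / P = 337.1793 / 86.6958 = 3.88922 years.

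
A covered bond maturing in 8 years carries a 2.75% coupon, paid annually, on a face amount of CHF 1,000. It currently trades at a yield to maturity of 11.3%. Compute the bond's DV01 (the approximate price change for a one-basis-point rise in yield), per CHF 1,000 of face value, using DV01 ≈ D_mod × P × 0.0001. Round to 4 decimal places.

Periodic yield y = 0.113.
  t   CF        PV=CF/(1+0.113)^t    t·PV
  1        27.50        24.7080        24.7080
  2        27.50        22.1995        44.3989
  3        27.50        19.9456        59.8368
  4        27.50        17.9206        71.6823
  5        27.50        16.1011        80.5057
  6        27.50        14.4664        86.7986
  7        27.50        12.9977        90.9839
  8     1,027.50       436.3355     3,490.6837
  Σ                    564.6744     3,949.5981
P = 564.6744; D_Mac = 6.99447 yrs; D_mod = 6.28434 yrs.
DV01 ≈ 6.28434 × 564.6744 × 0.0001 = 0.354861.

CHF 0.3549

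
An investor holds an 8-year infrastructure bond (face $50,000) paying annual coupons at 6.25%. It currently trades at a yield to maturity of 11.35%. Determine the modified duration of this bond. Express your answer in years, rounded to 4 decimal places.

5.6220 years

Periodic yield y = 0.1135. First find Macaulay duration:
  t   CF        PV=CF/(1+0.1135)^t    t·PV
  1     3,125.00     2,806.4661     2,806.4661
  2     3,125.00     2,520.4006     5,040.8013
  3     3,125.00     2,263.4941     6,790.4822
  4     3,125.00     2,032.7742     8,131.0967
  5     3,125.00     1,825.5718     9,127.8589
  6     3,125.00     1,639.4897     9,836.9382
  7     3,125.00     1,472.3751    10,306.6259
  8    53,125.00    22,479.0096   179,832.0765
  Σ                 37,039.5811   231,872.3458
P = 37,039.5811; Macaulay duration = 231,872.3458 / 37,039.5811 = 6.26012 years.
Modified duration = D_Mac / (1 + y) = 6.26012 / 1.1135 = 5.62202 years.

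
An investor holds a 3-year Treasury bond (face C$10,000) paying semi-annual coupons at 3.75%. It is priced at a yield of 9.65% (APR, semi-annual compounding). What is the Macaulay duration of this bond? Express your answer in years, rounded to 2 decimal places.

Periodic yield y = 0.04825. Discount each cash flow and weight by its period:
  t   CF        PV=CF/(1+0.04825)^t    t·PV
  1       187.50       178.8695       178.8695
  2       187.50       170.6363       341.2727
  3       187.50       162.7821       488.3463
  4       187.50       155.2894       621.1576
  5       187.50       148.1416       740.7078
  6    10,187.50     7,678.5355    46,071.2129
  Σ                  8,494.2544    48,441.5668
Price P = Σ PV = 8,494.2544.
Macaulay duration = Σ(t·PV) / P = 48,441.5668 / 8,494.2544 = 5.70286 half-year periods.
In years: 5.70286 / 2 = 2.85143 years.

2.85 years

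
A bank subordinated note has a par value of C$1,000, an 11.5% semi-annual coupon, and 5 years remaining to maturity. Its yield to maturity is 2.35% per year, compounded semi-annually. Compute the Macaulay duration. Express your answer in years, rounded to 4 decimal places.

4.1325 years

Periodic yield y = 0.01175. Discount each cash flow and weight by its period:
  t   CF        PV=CF/(1+0.01175)^t    t·PV
  1        57.50        56.8322        56.8322
  2        57.50        56.1722       112.3444
  3        57.50        55.5198       166.5595
  4        57.50        54.8751       219.5002
  5        57.50        54.2378       271.1888
  6        57.50        53.6079       321.6472
  7        57.50        52.9853       370.8971
  8        57.50        52.3699       418.9596
  9        57.50        51.7617       465.8557
  10    1,057.50       940.9103     9,409.1035
  Σ                  1,429.2723    11,812.8883
Price P = Σ PV = 1,429.2723.
Macaulay duration = Σ(t·PV) / P = 11,812.8883 / 1,429.2723 = 8.26497 half-year periods.
In years: 8.26497 / 2 = 4.13248 years.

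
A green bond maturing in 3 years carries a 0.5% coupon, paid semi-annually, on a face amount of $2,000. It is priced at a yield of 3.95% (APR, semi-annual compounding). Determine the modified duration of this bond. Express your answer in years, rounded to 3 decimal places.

2.922 years

Periodic yield y = 0.01975. First find Macaulay duration:
  t   CF        PV=CF/(1+0.01975)^t    t·PV
  1         5.00         4.9032         4.9032
  2         5.00         4.8082         9.6164
  3         5.00         4.7151        14.1452
  4         5.00         4.6238        18.4950
  5         5.00         4.5342        22.6710
  6     2,005.00     1,783.0031    10,698.0185
  Σ                  1,806.5875    10,767.8493
P = 1,806.5875; Macaulay duration = 10,767.8493 / 1,806.5875 = 5.96033 half-year periods = 2.98016 years.
Modified duration = D_Mac / (1 + y) = 2.98016 / 1.01975 = 2.92244 years.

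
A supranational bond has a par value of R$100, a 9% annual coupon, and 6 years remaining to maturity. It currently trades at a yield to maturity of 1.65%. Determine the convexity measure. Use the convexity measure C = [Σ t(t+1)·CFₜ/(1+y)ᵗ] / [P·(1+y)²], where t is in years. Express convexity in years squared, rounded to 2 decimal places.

32.38

With y = 0.0165:
  t   CF        PV=CF/(1+0.0165)^t    t·PV        t(t+1)·PV
  1         9.00         8.8539         8.8539          17.7078
  2         9.00         8.7102        17.4204          52.2612
  3         9.00         8.5688        25.7064         102.8257
  4         9.00         8.4297        33.7189         168.5943
  5         9.00         8.2929        41.4644         248.7865
  6       109.00        98.8057       592.8345       4,149.8413
  Σ                    141.6613       719.9985       4,740.0168
P = 141.6613.
Convexity = Σ t(t+1)·PV / [P·(1+y)²] = 4,740.0168 / (141.6613 × 1.033272) = 32.38277.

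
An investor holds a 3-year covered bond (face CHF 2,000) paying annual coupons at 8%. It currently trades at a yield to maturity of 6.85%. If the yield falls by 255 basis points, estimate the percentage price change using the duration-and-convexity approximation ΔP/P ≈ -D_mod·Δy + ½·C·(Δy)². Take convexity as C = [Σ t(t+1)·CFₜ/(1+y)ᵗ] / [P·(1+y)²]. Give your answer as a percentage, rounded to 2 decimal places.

+6.96%

With y = 0.0685:
  t   CF        PV=CF/(1+0.0685)^t    t·PV        t(t+1)·PV
  1       160.00       149.7426       149.7426         299.4853
  2       160.00       140.1428       280.2857         840.8571
  3     2,160.00     1,770.6396     5,311.9188      21,247.6751
  Σ                  2,060.5251     5,741.9471      22,388.0175
P = 2,060.5251; D_Mac = 2.78664 yrs; D_mod = 2.60800 yrs; C = 9.51675.
Duration effect: -2.60800 × (-0.0255) = +0.066504
Convexity effect: 0.5 × 9.51675 × (-0.0255)² = +0.0030941
ΔP/P ≈ +0.066504 + 0.0030941 = +0.069598 = +6.9598%.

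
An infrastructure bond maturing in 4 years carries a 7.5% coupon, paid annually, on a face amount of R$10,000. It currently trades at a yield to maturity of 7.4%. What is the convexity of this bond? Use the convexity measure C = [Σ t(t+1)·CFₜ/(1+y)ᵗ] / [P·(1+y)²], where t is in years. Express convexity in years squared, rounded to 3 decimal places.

15.048

With y = 0.074:
  t   CF        PV=CF/(1+0.074)^t    t·PV        t(t+1)·PV
  1       750.00       698.3240       698.3240       1,396.6480
  2       750.00       650.2086     1,300.4172       3,901.2515
  3       750.00       605.4084     1,816.2251       7,264.9004
  4    10,750.00     8,079.6275    32,318.5100     161,592.5500
  Σ                 10,033.5685    36,133.4763     174,155.3500
P = 10,033.5685.
Convexity = Σ t(t+1)·PV / [P·(1+y)²] = 174,155.3500 / (10,033.5685 × 1.153476) = 15.04779.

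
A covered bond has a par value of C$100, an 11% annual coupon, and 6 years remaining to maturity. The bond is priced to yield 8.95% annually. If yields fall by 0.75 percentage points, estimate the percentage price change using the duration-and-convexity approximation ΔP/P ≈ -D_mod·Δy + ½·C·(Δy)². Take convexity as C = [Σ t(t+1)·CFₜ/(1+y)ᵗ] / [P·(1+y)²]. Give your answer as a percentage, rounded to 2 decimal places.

+3.35%

With y = 0.0895:
  t   CF        PV=CF/(1+0.0895)^t    t·PV        t(t+1)·PV
  1        11.00        10.0964        10.0964          20.1927
  2        11.00         9.2670        18.5340          55.6019
  3        11.00         8.5057        25.5172         102.0686
  4        11.00         7.8070        31.2280         156.1398
  5        11.00         7.1657        35.8283         214.9700
  6       111.00        66.3681       398.2088       2,787.4614
  Σ                    109.2099       519.4126       3,336.4344
P = 109.2099; D_Mac = 4.75610 yrs; D_mod = 4.36539 yrs; C = 25.73750.
Duration effect: -4.36539 × (-0.0075) = +0.032740
Convexity effect: 0.5 × 25.73750 × (-0.0075)² = +0.0007239
ΔP/P ≈ +0.032740 + 0.0007239 = +0.033464 = +3.3464%.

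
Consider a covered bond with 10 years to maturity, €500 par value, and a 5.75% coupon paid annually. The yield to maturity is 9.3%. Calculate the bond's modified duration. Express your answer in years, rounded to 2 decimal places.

6.90 years

Periodic yield y = 0.093. First find Macaulay duration:
  t   CF        PV=CF/(1+0.093)^t    t·PV
  1        28.75        26.3038        26.3038
  2        28.75        24.0656        48.1313
  3        28.75        22.0180        66.0539
  4        28.75        20.1445        80.5781
  5        28.75        18.4305        92.1525
  6        28.75        16.8623       101.1738
  7        28.75        15.4275       107.9928
  8        28.75        14.1149       112.9189
  9        28.75        12.9139       116.2248
  10      528.75       217.2945     2,172.9451
  Σ                    387.5755     2,924.4750
P = 387.5755; Macaulay duration = 2,924.4750 / 387.5755 = 7.54556 years.
Modified duration = D_Mac / (1 + y) = 7.54556 / 1.093 = 6.90353 years.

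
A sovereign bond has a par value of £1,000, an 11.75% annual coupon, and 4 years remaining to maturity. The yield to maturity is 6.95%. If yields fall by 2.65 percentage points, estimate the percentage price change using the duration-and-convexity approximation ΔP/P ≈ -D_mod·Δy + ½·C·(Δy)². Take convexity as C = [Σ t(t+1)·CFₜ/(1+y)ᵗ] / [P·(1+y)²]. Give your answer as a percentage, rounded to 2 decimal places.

+9.07%

With y = 0.0695:
  t   CF        PV=CF/(1+0.0695)^t    t·PV        t(t+1)·PV
  1       117.50       109.8644       109.8644         219.7288
  2       117.50       102.7250       205.4501         616.3502
  3       117.50        96.0496       288.1488       1,152.5950
  4     1,117.50       854.1308     3,416.5231      17,082.6157
  Σ                  1,162.7698     4,019.9864      19,071.2898
P = 1,162.7698; D_Mac = 3.45725 yrs; D_mod = 3.23259 yrs; C = 14.33919.
Duration effect: -3.23259 × (-0.0265) = +0.085664
Convexity effect: 0.5 × 14.33919 × (-0.0265)² = +0.0050348
ΔP/P ≈ +0.085664 + 0.0050348 = +0.090698 = +9.0698%.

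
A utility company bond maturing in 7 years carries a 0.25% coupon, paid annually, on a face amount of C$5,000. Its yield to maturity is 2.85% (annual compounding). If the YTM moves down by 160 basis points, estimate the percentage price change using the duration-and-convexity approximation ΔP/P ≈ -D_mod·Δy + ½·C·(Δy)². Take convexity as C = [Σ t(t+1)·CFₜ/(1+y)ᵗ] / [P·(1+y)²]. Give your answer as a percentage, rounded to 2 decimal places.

+11.47%

With y = 0.0285:
  t   CF        PV=CF/(1+0.0285)^t    t·PV        t(t+1)·PV
  1        12.50        12.1536        12.1536          24.3072
  2        12.50        11.8168        23.6337          70.9011
  3        12.50        11.4894        34.4682         137.8727
  4        12.50        11.1710        44.6841         223.4204
  5        12.50        10.8615        54.3073         325.8440
  6        12.50        10.5605        63.3630         443.5408
  7     5,012.50     4,117.4119    28,821.8832     230,575.0654
  Σ                  4,185.4647    29,054.4930     231,800.9516
P = 4,185.4647; D_Mac = 6.94176 yrs; D_mod = 6.74940 yrs; C = 52.35558.
Duration effect: -6.74940 × (-0.016) = +0.107990
Convexity effect: 0.5 × 52.35558 × (-0.016)² = +0.0067015
ΔP/P ≈ +0.107990 + 0.0067015 = +0.114692 = +11.4692%.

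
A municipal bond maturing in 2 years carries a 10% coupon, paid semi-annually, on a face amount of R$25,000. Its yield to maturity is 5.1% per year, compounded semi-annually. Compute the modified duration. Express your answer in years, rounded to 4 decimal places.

1.8218 years

Periodic yield y = 0.0255. First find Macaulay duration:
  t   CF        PV=CF/(1+0.0255)^t    t·PV
  1     1,250.00     1,218.9176     1,218.9176
  2     1,250.00     1,188.6081     2,377.2162
  3     1,250.00     1,159.0523     3,477.1568
  4    26,250.00    23,734.8586    94,939.4344
  Σ                 27,301.4366   102,012.7250
P = 27,301.4366; Macaulay duration = 102,012.7250 / 27,301.4366 = 3.73653 half-year periods = 1.86827 years.
Modified duration = D_Mac / (1 + y) = 1.86827 / 1.0255 = 1.82181 years.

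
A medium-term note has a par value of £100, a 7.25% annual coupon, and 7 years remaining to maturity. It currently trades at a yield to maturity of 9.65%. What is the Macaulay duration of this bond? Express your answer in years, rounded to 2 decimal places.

5.64 years

Periodic yield y = 0.0965. Discount each cash flow and weight by its year:
  t   CF        PV=CF/(1+0.0965)^t    t·PV
  1         7.25         6.6119         6.6119
  2         7.25         6.0300        12.0601
  3         7.25         5.4994        16.4981
  4         7.25         5.0154        20.0615
  5         7.25         4.5740        22.8699
  6         7.25         4.1714        25.0287
  7       107.25        56.2778       393.9444
  Σ                     88.1799       497.0746
Price P = Σ PV = 88.1799.
Macaulay duration = Σ(t·PV) / P = 497.0746 / 88.1799 = 5.63705 years.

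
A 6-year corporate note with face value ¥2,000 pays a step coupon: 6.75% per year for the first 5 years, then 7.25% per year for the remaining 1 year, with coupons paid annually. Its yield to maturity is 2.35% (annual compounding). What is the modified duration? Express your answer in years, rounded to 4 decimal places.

5.1110 years

Periodic yield y = 0.0235. First find Macaulay duration:
  t   CF        PV=CF/(1+0.0235)^t    t·PV
  1       135.00       131.9003       131.9003
  2       135.00       128.8719       257.7437
  3       135.00       125.9129       377.7387
  4       135.00       123.0219       492.0875
  5       135.00       120.1973       600.9863
  6     2,145.00     1,865.9509    11,195.7055
  Σ                  2,495.8551    13,056.1620
P = 2,495.8551; Macaulay duration = 13,056.1620 / 2,495.8551 = 5.23114 years.
Modified duration = D_Mac / (1 + y) = 5.23114 / 1.0235 = 5.11103 years.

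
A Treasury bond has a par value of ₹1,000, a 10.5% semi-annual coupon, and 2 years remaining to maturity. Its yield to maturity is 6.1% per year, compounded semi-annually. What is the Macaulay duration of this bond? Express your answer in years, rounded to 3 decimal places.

1.861 years

Periodic yield y = 0.0305. Discount each cash flow and weight by its period:
  t   CF        PV=CF/(1+0.0305)^t    t·PV
  1        52.50        50.9461        50.9461
  2        52.50        49.4383        98.8766
  3        52.50        47.9750       143.9251
  4     1,052.50       933.3190     3,733.2761
  Σ                  1,081.6785     4,027.0239
Price P = Σ PV = 1,081.6785.
Macaulay duration = Σ(t·PV) / P = 4,027.0239 / 1,081.6785 = 3.72294 half-year periods.
In years: 3.72294 / 2 = 1.86147 years.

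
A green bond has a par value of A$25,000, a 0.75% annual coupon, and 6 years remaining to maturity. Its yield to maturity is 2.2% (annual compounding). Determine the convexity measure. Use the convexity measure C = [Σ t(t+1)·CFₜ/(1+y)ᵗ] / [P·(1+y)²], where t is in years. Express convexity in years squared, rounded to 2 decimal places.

39.18

With y = 0.022:
  t   CF        PV=CF/(1+0.022)^t    t·PV        t(t+1)·PV
  1       187.50       183.4638       183.4638         366.9276
  2       187.50       179.5145       359.0290       1,077.0869
  3       187.50       175.6502       526.9505       2,107.8021
  4       187.50       171.8691       687.4762       3,437.3811
  5       187.50       168.1693       840.8466       5,045.0799
  6    25,187.50    22,104.4487   132,626.6925     928,386.8474
  Σ                 22,983.1156   135,224.4586     940,421.1249
P = 22,983.1156.
Convexity = Σ t(t+1)·PV / [P·(1+y)²] = 940,421.1249 / (22,983.1156 × 1.044484) = 39.17524.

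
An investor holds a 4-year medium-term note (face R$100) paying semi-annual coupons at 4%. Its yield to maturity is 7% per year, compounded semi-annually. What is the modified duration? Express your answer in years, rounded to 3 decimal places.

Periodic yield y = 0.035. First find Macaulay duration:
  t   CF        PV=CF/(1+0.035)^t    t·PV
  1         2.00         1.9324         1.9324
  2         2.00         1.8670         3.7340
  3         2.00         1.8039         5.4117
  4         2.00         1.7429         6.9715
  5         2.00         1.6839         8.4197
  6         2.00         1.6270         9.7620
  7         2.00         1.5720        11.0039
  8       102.00        77.4600       619.6798
  Σ                     89.6891       666.9150
P = 89.6891; Macaulay duration = 666.9150 / 89.6891 = 7.43586 half-year periods = 3.71793 years.
Modified duration = D_Mac / (1 + y) = 3.71793 / 1.035 = 3.59220 years.

3.592 years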